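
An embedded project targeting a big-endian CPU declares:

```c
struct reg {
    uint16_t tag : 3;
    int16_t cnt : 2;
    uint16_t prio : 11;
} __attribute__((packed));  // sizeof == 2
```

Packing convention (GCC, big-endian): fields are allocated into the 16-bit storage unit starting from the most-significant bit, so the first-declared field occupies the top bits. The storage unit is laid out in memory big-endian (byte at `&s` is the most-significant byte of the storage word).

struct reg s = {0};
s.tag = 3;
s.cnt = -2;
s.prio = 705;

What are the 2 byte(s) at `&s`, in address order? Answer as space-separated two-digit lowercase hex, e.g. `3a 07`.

tag:3 = 3 → 0x3 << 13 → word 0x6000
cnt:2 = -2 → 0x2 << 11 → word 0x7000
prio:11 = 705 → 0x2c1 << 0 → word 0x72c1
word = 0x72c1 → big-endian bytes:
  [0]=0x72  [1]=0xc1

72 c1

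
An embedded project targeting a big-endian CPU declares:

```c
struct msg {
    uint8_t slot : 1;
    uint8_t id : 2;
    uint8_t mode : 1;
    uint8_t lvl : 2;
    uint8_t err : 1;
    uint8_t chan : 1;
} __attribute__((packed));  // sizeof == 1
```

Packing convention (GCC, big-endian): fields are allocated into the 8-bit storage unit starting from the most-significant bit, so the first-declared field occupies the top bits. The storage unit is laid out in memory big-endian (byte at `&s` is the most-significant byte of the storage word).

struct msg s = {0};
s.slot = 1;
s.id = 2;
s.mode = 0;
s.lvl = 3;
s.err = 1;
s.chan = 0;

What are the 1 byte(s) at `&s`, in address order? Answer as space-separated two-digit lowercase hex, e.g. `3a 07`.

ce

[7+:1] slot=1 & 0x1 = 0x1; word=0x80
[5+:2] id=2 & 0x3 = 0x2; word=0xc0
[4+:1] mode=0 & 0x1 = 0x0; word=0xc0
[2+:2] lvl=3 & 0x3 = 0x3; word=0xcc
[1+:1] err=1 & 0x1 = 0x1; word=0xce
[0+:1] chan=0 & 0x1 = 0x0; word=0xce
word = 0xce → big-endian bytes:
  [0]=0xce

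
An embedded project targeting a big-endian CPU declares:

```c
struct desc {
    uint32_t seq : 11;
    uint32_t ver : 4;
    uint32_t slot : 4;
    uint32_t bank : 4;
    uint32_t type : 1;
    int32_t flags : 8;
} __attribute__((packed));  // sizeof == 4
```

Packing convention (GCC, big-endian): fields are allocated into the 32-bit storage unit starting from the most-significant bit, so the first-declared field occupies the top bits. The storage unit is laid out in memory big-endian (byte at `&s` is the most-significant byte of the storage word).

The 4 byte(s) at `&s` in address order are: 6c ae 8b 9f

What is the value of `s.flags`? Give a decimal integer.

-97

[0]=0x6c [1]=0xae [2]=0x8b [3]=0x9f (big-endian) → word 0x6cae8b9f
seq:11 @ bit 21 → (0x6cae8b9f>>21)&0x7ff = 0x365
ver:4 @ bit 17 → (0x6cae8b9f>>17)&0xf = 0x7
slot:4 @ bit 13 → (0x6cae8b9f>>13)&0xf = 0x4
bank:4 @ bit 9 → (0x6cae8b9f>>9)&0xf = 0x5
type:1 @ bit 8 → (0x6cae8b9f>>8)&0x1 = 0x1
flags:8 @ bit 0 → (0x6cae8b9f>>0)&0xff = 0x9f  ←
flags signed 8b, MSB=1: 159 - 256 = -97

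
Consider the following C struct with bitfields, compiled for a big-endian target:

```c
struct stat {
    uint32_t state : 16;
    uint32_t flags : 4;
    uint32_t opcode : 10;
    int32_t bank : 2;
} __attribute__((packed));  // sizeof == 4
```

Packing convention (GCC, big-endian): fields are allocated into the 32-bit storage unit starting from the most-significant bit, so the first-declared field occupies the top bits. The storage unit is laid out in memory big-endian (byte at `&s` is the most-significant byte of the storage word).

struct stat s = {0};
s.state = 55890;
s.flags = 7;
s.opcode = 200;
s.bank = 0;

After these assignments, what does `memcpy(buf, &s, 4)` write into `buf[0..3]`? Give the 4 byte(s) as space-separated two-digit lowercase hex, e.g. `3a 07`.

state (16b) val=55890 bits=0xda52 at bit 16: 0xda520000
flags (4b) val=7 bits=0x7 at bit 12: 0xda527000
opcode (10b) val=200 bits=0xc8 at bit 2: 0xda527320
bank (2b) val=0 bits=0x0 at bit 0: 0xda527320
word = 0xda527320 → big-endian bytes:
  [0]=0xda  [1]=0x52  [2]=0x73  [3]=0x20

da 52 73 20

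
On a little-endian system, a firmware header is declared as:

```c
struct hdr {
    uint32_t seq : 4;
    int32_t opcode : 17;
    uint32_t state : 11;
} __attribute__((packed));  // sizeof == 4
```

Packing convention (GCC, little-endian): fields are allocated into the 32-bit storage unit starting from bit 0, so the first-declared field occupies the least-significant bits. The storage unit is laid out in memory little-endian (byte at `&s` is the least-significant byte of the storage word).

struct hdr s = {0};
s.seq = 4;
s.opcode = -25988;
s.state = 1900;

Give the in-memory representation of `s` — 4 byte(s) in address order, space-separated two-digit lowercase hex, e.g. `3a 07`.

[0+:4] seq=4 & 0xf = 0x4; word=0x00000004
[4+:17] opcode=-25988 & 0x1ffff = 0x19a7c; word=0x0019a7c4
[21+:11] state=1900 & 0x7ff = 0x76c; word=0xed99a7c4
word = 0xed99a7c4 → little-endian bytes:
  [0]=0xc4  [1]=0xa7  [2]=0x99  [3]=0xed

c4 a7 99 ed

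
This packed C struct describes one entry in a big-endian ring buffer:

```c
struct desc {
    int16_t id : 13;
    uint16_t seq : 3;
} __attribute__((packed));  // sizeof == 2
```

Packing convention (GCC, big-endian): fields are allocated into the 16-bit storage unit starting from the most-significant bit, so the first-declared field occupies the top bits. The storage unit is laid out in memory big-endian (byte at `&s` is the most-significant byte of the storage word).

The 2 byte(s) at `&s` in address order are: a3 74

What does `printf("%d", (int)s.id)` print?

[0]=0xa3 [1]=0x74 (big-endian) → word 0xa374
id [3+:13] = (word>>3) & 0x1fff = 5230  ←
seq [0+:3] = (word>>0) & 0x7 = 4
id signed 13b, MSB=1: 5230 - 8192 = -2962

-2962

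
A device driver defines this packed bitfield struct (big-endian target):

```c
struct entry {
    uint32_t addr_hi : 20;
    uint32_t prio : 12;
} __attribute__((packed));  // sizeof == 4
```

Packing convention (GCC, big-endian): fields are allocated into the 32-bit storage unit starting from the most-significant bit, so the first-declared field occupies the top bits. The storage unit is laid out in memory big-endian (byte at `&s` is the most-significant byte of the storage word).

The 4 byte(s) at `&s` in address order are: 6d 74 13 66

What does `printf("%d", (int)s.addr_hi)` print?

448321

[0]=0x6d [1]=0x74 [2]=0x13 [3]=0x66 (big-endian) → word 0x6d741366
addr_hi:20 @ bit 12 → (0x6d741366>>12)&0xfffff = 0x6d741  ←
prio:12 @ bit 0 → (0x6d741366>>0)&0xfff = 0x366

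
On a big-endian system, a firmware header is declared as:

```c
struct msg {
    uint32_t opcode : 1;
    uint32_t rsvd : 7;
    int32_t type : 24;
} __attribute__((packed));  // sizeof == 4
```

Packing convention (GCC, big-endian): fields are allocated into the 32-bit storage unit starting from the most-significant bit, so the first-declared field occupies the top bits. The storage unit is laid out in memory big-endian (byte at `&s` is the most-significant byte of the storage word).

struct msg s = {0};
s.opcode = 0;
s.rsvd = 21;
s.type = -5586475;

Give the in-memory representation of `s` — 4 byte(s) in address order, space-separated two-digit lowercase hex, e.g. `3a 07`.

15 aa c1 d5

[31+:1] opcode=0 & 0x1 = 0x0; word=0x00000000
[24+:7] rsvd=21 & 0x7f = 0x15; word=0x15000000
[0+:24] type=-5586475 & 0xffffff = 0xaac1d5; word=0x15aac1d5
word = 0x15aac1d5 → big-endian bytes:
  [0]=0x15  [1]=0xaa  [2]=0xc1  [3]=0xd5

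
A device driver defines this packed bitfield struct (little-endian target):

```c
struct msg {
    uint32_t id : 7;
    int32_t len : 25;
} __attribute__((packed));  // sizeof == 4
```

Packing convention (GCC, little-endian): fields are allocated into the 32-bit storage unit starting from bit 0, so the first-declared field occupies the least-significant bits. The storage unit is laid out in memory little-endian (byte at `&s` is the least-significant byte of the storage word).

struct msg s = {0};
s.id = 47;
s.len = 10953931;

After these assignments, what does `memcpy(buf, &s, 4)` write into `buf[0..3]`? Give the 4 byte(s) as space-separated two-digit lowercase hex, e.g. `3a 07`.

af 65 92 53

[0+:7] id=47 & 0x7f = 0x2f; word=0x0000002f
[7+:25] len=10953931 & 0x1ffffff = 0xa724cb; word=0x539265af
word = 0x539265af → little-endian bytes:
  [0]=0xaf  [1]=0x65  [2]=0x92  [3]=0x53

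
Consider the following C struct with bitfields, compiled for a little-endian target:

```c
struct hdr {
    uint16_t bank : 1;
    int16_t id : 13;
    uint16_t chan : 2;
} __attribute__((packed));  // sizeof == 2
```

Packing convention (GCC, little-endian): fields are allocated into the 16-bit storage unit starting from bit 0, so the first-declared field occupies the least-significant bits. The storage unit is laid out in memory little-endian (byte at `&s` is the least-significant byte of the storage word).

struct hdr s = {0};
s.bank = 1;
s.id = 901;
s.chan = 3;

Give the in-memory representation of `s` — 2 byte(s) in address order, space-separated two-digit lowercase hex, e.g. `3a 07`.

[0+:1] bank=1 & 0x1 = 0x1; word=0x0001
[1+:13] id=901 & 0x1fff = 0x385; word=0x070b
[14+:2] chan=3 & 0x3 = 0x3; word=0xc70b
word = 0xc70b → little-endian bytes:
  [0]=0x0b  [1]=0xc7

0b c7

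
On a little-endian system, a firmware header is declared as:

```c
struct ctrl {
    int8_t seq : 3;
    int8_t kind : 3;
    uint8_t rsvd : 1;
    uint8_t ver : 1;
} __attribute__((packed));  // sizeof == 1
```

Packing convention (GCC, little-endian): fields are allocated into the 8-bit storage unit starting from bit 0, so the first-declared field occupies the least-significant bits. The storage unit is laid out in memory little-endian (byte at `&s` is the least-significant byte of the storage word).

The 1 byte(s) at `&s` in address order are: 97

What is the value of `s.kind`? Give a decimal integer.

2

[0]=0x97 (little-endian) → word 0x97
seq [0+:3] = (word>>0) & 0x7 = 7
kind [3+:3] = (word>>3) & 0x7 = 2  ←
rsvd [6+:1] = (word>>6) & 0x1 = 0
ver [7+:1] = (word>>7) & 0x1 = 1
kind signed 3b, MSB=0: value = 2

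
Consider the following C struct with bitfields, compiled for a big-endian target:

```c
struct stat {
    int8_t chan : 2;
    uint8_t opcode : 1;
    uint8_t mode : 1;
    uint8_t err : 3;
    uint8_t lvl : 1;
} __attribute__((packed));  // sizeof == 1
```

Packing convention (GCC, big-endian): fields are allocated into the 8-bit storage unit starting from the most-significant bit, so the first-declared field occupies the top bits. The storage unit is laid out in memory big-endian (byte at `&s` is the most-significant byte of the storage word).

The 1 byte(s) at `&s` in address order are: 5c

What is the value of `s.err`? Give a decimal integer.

6

[0]=0x5c (big-endian) → word 0x5c
chan:2 @ bit 6 → (0x5c>>6)&0x3 = 0x1
opcode:1 @ bit 5 → (0x5c>>5)&0x1 = 0x0
mode:1 @ bit 4 → (0x5c>>4)&0x1 = 0x1
err:3 @ bit 1 → (0x5c>>1)&0x7 = 0x6  ←
lvl:1 @ bit 0 → (0x5c>>0)&0x1 = 0x0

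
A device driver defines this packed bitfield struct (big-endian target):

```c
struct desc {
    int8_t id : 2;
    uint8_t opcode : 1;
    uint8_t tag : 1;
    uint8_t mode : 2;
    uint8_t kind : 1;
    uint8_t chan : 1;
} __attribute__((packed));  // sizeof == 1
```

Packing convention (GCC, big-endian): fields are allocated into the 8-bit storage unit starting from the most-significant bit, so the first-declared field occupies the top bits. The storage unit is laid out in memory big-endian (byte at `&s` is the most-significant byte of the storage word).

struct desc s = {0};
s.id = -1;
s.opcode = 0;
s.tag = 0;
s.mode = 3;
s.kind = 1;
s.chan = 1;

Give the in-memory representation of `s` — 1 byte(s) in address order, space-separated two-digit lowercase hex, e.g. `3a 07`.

cf

id:2 = -1 → 0x3 << 6 → word 0xc0
opcode:1 = 0 → 0x0 << 5 → word 0xc0
tag:1 = 0 → 0x0 << 4 → word 0xc0
mode:2 = 3 → 0x3 << 2 → word 0xcc
kind:1 = 1 → 0x1 << 1 → word 0xce
chan:1 = 1 → 0x1 << 0 → word 0xcf
word = 0xcf → big-endian bytes:
  [0]=0xcf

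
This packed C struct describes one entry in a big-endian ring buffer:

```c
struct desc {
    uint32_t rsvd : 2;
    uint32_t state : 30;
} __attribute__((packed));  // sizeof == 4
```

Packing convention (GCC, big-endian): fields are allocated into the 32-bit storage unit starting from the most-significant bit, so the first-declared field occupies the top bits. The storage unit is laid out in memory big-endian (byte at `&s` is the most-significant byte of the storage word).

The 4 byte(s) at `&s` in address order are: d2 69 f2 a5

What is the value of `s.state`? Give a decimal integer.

308933285

[0]=0xd2 [1]=0x69 [2]=0xf2 [3]=0xa5 (big-endian) → word 0xd269f2a5
rsvd [30+:2] = (word>>30) & 0x3 = 3
state [0+:30] = (word>>0) & 0x3fffffff = 308933285  ←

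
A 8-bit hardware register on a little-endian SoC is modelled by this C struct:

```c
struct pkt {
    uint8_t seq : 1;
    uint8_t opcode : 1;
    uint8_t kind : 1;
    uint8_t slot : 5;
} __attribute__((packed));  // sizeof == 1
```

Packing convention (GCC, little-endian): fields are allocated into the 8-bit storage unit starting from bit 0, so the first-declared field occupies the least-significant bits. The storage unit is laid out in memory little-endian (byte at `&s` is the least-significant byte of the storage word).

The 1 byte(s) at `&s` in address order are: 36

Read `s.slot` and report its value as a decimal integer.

6

[0]=0x36 (little-endian) → word 0x36
seq:1 @ bit 0 → (0x36>>0)&0x1 = 0x0
opcode:1 @ bit 1 → (0x36>>1)&0x1 = 0x1
kind:1 @ bit 2 → (0x36>>2)&0x1 = 0x1
slot:5 @ bit 3 → (0x36>>3)&0x1f = 0x6  ←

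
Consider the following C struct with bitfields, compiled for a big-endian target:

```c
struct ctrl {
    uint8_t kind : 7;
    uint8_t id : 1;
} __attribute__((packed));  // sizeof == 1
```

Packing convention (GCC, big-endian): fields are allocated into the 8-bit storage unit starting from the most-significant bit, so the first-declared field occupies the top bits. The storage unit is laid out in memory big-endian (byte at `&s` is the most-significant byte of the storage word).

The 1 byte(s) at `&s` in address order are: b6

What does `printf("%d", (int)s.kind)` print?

[0]=0xb6 (big-endian) → word 0xb6
kind:7 @ bit 1 → (0xb6>>1)&0x7f = 0x5b  ←
id:1 @ bit 0 → (0xb6>>0)&0x1 = 0x0

91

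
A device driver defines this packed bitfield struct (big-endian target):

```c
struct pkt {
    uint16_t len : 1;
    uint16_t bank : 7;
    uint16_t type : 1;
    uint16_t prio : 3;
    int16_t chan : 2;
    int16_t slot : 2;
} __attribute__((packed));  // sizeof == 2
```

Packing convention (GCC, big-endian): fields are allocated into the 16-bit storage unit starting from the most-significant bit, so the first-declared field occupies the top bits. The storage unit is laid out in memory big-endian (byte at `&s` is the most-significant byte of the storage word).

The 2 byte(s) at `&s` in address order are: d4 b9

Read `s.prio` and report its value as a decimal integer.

3

[0]=0xd4 [1]=0xb9 (big-endian) → word 0xd4b9
len [15+:1] = (word>>15) & 0x1 = 1
bank [8+:7] = (word>>8) & 0x7f = 84
type [7+:1] = (word>>7) & 0x1 = 1
prio [4+:3] = (word>>4) & 0x7 = 3  ←
chan [2+:2] = (word>>2) & 0x3 = 2
slot [0+:2] = (word>>0) & 0x3 = 1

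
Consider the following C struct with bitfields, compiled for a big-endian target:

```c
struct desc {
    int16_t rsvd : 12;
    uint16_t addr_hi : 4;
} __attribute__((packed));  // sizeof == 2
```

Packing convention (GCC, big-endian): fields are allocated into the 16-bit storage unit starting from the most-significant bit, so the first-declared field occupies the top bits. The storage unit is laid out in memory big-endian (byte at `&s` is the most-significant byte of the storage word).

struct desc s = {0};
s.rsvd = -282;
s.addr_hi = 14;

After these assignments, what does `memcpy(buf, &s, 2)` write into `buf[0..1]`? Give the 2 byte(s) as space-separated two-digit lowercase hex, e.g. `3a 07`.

[4+:12] rsvd=-282 & 0xfff = 0xee6; word=0xee60
[0+:4] addr_hi=14 & 0xf = 0xe; word=0xee6e
word = 0xee6e → big-endian bytes:
  [0]=0xee  [1]=0x6e

ee 6e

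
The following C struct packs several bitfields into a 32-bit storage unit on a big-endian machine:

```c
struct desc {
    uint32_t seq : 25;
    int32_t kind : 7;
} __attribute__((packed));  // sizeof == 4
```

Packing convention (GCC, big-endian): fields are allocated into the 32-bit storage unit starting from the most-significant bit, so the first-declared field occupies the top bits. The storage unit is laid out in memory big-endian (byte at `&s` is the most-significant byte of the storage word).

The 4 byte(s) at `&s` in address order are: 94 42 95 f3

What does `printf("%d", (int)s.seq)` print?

[0]=0x94 [1]=0x42 [2]=0x95 [3]=0xf3 (big-endian) → word 0x944295f3
seq [7+:25] = (word>>7) & 0x1ffffff = 19432747  ←
kind [0+:7] = (word>>0) & 0x7f = 115

19432747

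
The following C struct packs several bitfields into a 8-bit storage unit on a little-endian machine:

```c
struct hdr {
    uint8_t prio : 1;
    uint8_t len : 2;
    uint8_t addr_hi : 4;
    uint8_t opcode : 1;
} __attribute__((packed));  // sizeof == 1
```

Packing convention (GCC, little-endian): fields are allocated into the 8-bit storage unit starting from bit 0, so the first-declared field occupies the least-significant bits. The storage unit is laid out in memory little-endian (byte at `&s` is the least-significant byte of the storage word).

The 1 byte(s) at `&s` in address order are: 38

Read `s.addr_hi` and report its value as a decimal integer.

7

[0]=0x38 (little-endian) → word 0x38
prio [0+:1] = (word>>0) & 0x1 = 0
len [1+:2] = (word>>1) & 0x3 = 0
addr_hi [3+:4] = (word>>3) & 0xf = 7  ←
opcode [7+:1] = (word>>7) & 0x1 = 0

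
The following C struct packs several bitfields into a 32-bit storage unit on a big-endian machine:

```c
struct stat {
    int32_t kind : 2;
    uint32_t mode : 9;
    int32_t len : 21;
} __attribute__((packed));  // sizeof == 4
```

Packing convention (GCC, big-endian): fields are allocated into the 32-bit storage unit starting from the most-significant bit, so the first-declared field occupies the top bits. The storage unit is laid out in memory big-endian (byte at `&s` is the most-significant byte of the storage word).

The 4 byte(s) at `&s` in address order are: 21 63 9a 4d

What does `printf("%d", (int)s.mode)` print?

267

[0]=0x21 [1]=0x63 [2]=0x9a [3]=0x4d (big-endian) → word 0x21639a4d
kind [30+:2] = (word>>30) & 0x3 = 0
mode [21+:9] = (word>>21) & 0x1ff = 267  ←
len [0+:21] = (word>>0) & 0x1fffff = 236109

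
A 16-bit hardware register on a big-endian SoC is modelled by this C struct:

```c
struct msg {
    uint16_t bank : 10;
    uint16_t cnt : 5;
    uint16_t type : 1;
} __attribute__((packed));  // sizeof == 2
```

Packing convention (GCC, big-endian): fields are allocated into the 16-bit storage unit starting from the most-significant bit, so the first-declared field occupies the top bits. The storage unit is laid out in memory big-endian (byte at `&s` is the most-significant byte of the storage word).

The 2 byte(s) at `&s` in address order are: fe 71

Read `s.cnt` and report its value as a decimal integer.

24

[0]=0xfe [1]=0x71 (big-endian) → word 0xfe71
bank [6+:10] = (word>>6) & 0x3ff = 1017
cnt [1+:5] = (word>>1) & 0x1f = 24  ←
type [0+:1] = (word>>0) & 0x1 = 1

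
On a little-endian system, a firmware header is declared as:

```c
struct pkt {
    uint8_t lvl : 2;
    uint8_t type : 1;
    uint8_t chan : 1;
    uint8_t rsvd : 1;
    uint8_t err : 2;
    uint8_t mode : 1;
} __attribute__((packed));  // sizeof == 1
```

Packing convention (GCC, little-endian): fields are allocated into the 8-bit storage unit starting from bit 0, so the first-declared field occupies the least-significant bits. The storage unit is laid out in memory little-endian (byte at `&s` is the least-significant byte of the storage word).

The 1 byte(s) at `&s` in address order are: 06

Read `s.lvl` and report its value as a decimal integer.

[0]=0x06 (little-endian) → word 0x06
lvl [0+:2] = (word>>0) & 0x3 = 2  ←
type [2+:1] = (word>>2) & 0x1 = 1
chan [3+:1] = (word>>3) & 0x1 = 0
rsvd [4+:1] = (word>>4) & 0x1 = 0
err [5+:2] = (word>>5) & 0x3 = 0
mode [7+:1] = (word>>7) & 0x1 = 0

2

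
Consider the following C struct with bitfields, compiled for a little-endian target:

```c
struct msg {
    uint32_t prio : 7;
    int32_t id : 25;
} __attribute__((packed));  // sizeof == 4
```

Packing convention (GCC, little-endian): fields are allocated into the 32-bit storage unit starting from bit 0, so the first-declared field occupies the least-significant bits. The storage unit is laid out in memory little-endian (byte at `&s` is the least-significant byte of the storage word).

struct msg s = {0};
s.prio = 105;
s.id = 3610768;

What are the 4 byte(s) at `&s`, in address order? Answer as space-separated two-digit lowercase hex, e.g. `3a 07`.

prio:7 = 105 → 0x69 << 0 → word 0x00000069
id:25 = 3610768 → 0x371890 << 7 → word 0x1b8c4869
word = 0x1b8c4869 → little-endian bytes:
  [0]=0x69  [1]=0x48  [2]=0x8c  [3]=0x1b

69 48 8c 1b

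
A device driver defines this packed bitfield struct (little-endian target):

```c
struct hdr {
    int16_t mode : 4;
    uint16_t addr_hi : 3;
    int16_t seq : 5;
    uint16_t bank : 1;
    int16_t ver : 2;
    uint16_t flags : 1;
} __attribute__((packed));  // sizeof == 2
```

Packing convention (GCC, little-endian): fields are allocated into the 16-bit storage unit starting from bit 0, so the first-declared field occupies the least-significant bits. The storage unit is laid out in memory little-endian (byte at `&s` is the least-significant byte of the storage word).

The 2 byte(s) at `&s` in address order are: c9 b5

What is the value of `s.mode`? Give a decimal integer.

[0]=0xc9 [1]=0xb5 (little-endian) → word 0xb5c9
mode:4 @ bit 0 → (0xb5c9>>0)&0xf = 0x9  ←
addr_hi:3 @ bit 4 → (0xb5c9>>4)&0x7 = 0x4
seq:5 @ bit 7 → (0xb5c9>>7)&0x1f = 0xb
bank:1 @ bit 12 → (0xb5c9>>12)&0x1 = 0x1
ver:2 @ bit 13 → (0xb5c9>>13)&0x3 = 0x1
flags:1 @ bit 15 → (0xb5c9>>15)&0x1 = 0x1
mode signed 4b, MSB=1: 9 - 16 = -7

-7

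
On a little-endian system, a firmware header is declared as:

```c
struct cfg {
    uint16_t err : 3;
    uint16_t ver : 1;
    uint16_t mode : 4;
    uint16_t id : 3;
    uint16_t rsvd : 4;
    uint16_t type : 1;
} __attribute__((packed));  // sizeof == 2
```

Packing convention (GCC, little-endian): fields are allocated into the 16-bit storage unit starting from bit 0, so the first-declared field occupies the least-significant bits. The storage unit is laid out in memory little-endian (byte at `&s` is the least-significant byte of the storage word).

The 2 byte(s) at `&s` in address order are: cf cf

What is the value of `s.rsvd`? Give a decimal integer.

[0]=0xcf [1]=0xcf (little-endian) → word 0xcfcf
err [0+:3] = (word>>0) & 0x7 = 7
ver [3+:1] = (word>>3) & 0x1 = 1
mode [4+:4] = (word>>4) & 0xf = 12
id [8+:3] = (word>>8) & 0x7 = 7
rsvd [11+:4] = (word>>11) & 0xf = 9  ←
type [15+:1] = (word>>15) & 0x1 = 1

9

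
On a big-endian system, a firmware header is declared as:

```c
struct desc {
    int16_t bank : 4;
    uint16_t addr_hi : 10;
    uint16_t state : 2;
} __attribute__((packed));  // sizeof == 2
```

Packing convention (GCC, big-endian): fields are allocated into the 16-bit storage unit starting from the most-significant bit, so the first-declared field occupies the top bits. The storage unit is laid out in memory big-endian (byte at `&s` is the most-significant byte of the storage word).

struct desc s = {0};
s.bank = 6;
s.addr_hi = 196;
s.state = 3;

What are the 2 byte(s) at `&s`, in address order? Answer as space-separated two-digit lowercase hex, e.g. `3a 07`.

63 13

bank:4 = 6 → 0x6 << 12 → word 0x6000
addr_hi:10 = 196 → 0xc4 << 2 → word 0x6310
state:2 = 3 → 0x3 << 0 → word 0x6313
word = 0x6313 → big-endian bytes:
  [0]=0x63  [1]=0x13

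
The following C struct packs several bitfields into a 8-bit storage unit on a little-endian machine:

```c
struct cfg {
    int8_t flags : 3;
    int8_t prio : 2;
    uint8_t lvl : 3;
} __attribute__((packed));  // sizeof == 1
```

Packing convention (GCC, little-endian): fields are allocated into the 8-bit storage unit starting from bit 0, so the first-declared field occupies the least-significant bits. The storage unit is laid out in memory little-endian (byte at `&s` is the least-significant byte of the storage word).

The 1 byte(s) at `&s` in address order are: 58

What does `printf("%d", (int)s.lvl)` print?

[0]=0x58 (little-endian) → word 0x58
flags [0+:3] = (word>>0) & 0x7 = 0
prio [3+:2] = (word>>3) & 0x3 = 3
lvl [5+:3] = (word>>5) & 0x7 = 2  ←

2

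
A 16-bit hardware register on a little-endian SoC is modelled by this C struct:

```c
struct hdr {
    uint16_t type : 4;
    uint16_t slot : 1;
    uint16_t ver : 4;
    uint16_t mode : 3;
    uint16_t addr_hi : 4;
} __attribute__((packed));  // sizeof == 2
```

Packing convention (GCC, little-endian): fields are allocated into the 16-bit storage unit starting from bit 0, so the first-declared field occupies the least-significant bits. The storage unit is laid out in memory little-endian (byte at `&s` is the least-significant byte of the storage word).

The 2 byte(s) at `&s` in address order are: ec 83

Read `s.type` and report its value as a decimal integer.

[0]=0xec [1]=0x83 (little-endian) → word 0x83ec
type [0+:4] = (word>>0) & 0xf = 12  ←
slot [4+:1] = (word>>4) & 0x1 = 0
ver [5+:4] = (word>>5) & 0xf = 15
mode [9+:3] = (word>>9) & 0x7 = 1
addr_hi [12+:4] = (word>>12) & 0xf = 8

12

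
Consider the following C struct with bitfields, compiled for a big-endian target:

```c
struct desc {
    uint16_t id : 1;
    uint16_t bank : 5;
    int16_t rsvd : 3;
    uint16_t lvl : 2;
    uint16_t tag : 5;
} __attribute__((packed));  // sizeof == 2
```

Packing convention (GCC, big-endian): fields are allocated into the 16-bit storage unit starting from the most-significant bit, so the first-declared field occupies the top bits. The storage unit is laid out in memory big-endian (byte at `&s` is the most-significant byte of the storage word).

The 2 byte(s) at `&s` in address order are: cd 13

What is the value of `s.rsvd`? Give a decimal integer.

[0]=0xcd [1]=0x13 (big-endian) → word 0xcd13
id:1 @ bit 15 → (0xcd13>>15)&0x1 = 0x1
bank:5 @ bit 10 → (0xcd13>>10)&0x1f = 0x13
rsvd:3 @ bit 7 → (0xcd13>>7)&0x7 = 0x2  ←
lvl:2 @ bit 5 → (0xcd13>>5)&0x3 = 0x0
tag:5 @ bit 0 → (0xcd13>>0)&0x1f = 0x13
rsvd signed 3b, MSB=0: value = 2

2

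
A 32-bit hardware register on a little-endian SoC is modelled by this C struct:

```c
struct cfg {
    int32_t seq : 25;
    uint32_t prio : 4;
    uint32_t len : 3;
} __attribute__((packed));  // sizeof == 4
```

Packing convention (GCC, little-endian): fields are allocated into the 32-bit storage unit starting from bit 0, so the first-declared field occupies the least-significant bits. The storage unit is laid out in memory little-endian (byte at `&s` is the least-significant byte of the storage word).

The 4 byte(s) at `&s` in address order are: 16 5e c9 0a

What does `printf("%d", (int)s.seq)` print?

[0]=0x16 [1]=0x5e [2]=0xc9 [3]=0x0a (little-endian) → word 0x0ac95e16
seq [0+:25] = (word>>0) & 0x1ffffff = 13196822  ←
prio [25+:4] = (word>>25) & 0xf = 5
len [29+:3] = (word>>29) & 0x7 = 0
seq signed 25b, MSB=0: value = 13196822

13196822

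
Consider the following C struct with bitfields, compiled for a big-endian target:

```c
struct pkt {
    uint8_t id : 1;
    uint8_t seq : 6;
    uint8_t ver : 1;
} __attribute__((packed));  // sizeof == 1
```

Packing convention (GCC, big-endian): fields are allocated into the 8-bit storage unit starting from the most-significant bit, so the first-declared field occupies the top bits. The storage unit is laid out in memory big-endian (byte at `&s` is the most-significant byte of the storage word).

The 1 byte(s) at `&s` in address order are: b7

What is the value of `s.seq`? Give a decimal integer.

[0]=0xb7 (big-endian) → word 0xb7
id [7+:1] = (word>>7) & 0x1 = 1
seq [1+:6] = (word>>1) & 0x3f = 27  ←
ver [0+:1] = (word>>0) & 0x1 = 1

27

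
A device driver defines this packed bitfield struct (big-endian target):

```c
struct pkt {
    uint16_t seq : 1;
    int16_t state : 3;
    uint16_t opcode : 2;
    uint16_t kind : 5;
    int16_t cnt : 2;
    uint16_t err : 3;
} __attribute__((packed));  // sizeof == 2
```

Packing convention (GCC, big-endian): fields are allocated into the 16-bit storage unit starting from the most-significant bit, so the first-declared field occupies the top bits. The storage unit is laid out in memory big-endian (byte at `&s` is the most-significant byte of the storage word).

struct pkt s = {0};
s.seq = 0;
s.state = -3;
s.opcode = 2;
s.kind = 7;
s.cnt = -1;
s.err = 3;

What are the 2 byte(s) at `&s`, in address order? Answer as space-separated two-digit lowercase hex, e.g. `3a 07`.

58 fb

[15+:1] seq=0 & 0x1 = 0x0; word=0x0000
[12+:3] state=-3 & 0x7 = 0x5; word=0x5000
[10+:2] opcode=2 & 0x3 = 0x2; word=0x5800
[5+:5] kind=7 & 0x1f = 0x7; word=0x58e0
[3+:2] cnt=-1 & 0x3 = 0x3; word=0x58f8
[0+:3] err=3 & 0x7 = 0x3; word=0x58fb
word = 0x58fb → big-endian bytes:
  [0]=0x58  [1]=0xfb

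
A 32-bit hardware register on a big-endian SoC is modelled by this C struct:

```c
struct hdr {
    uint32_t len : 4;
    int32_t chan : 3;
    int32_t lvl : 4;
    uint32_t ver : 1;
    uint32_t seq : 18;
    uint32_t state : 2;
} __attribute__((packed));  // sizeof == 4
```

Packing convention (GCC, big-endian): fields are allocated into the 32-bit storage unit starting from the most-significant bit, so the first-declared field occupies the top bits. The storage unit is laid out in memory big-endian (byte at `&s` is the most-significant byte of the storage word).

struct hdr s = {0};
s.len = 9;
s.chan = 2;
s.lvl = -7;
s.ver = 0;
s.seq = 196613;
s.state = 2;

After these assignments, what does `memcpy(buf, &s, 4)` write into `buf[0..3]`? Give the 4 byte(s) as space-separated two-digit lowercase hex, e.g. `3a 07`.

len (4b) val=9 bits=0x9 at bit 28: 0x90000000
chan (3b) val=2 bits=0x2 at bit 25: 0x94000000
lvl (4b) val=-7 bits=0x9 at bit 21: 0x95200000
ver (1b) val=0 bits=0x0 at bit 20: 0x95200000
seq (18b) val=196613 bits=0x30005 at bit 2: 0x952c0014
state (2b) val=2 bits=0x2 at bit 0: 0x952c0016
word = 0x952c0016 → big-endian bytes:
  [0]=0x95  [1]=0x2c  [2]=0x00  [3]=0x16

95 2c 00 16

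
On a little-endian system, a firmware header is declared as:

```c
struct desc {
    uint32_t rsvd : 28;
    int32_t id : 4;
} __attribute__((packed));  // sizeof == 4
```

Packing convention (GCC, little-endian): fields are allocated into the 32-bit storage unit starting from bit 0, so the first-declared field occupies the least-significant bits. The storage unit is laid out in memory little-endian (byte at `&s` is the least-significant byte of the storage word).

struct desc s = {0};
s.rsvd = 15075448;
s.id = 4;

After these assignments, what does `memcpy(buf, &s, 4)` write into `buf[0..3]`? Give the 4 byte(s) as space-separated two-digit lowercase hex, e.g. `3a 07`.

rsvd (28b) val=15075448 bits=0xe60878 at bit 0: 0x00e60878
id (4b) val=4 bits=0x4 at bit 28: 0x40e60878
word = 0x40e60878 → little-endian bytes:
  [0]=0x78  [1]=0x08  [2]=0xe6  [3]=0x40

78 08 e6 40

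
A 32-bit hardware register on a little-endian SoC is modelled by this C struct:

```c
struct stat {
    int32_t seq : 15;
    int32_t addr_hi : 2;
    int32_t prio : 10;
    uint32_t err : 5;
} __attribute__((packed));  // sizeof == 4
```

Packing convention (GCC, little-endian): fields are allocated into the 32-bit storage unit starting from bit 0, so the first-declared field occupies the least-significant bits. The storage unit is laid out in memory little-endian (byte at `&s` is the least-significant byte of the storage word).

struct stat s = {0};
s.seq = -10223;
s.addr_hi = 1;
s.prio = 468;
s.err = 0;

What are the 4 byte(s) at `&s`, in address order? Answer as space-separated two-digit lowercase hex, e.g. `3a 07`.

11 d8 a8 03

seq:15 = -10223 → 0x5811 << 0 → word 0x00005811
addr_hi:2 = 1 → 0x1 << 15 → word 0x0000d811
prio:10 = 468 → 0x1d4 << 17 → word 0x03a8d811
err:5 = 0 → 0x0 << 27 → word 0x03a8d811
word = 0x03a8d811 → little-endian bytes:
  [0]=0x11  [1]=0xd8  [2]=0xa8  [3]=0x03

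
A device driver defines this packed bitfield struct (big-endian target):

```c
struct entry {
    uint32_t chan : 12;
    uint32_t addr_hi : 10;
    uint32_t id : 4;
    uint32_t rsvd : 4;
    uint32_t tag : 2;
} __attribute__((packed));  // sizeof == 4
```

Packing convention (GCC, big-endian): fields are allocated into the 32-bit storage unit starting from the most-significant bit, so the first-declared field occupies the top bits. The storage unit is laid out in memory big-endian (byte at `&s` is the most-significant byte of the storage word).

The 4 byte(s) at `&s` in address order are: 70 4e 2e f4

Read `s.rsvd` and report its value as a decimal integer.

13

[0]=0x70 [1]=0x4e [2]=0x2e [3]=0xf4 (big-endian) → word 0x704e2ef4
chan:12 @ bit 20 → (0x704e2ef4>>20)&0xfff = 0x704
addr_hi:10 @ bit 10 → (0x704e2ef4>>10)&0x3ff = 0x38b
id:4 @ bit 6 → (0x704e2ef4>>6)&0xf = 0xb
rsvd:4 @ bit 2 → (0x704e2ef4>>2)&0xf = 0xd  ←
tag:2 @ bit 0 → (0x704e2ef4>>0)&0x3 = 0x0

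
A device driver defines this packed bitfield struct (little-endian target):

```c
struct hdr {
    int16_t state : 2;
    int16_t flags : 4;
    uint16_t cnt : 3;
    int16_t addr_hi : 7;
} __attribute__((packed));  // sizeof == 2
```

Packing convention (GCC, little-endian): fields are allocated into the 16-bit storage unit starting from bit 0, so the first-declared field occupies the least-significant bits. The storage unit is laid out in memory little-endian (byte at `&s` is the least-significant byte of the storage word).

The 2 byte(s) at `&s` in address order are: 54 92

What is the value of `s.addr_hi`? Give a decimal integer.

[0]=0x54 [1]=0x92 (little-endian) → word 0x9254
state:2 @ bit 0 → (0x9254>>0)&0x3 = 0x0
flags:4 @ bit 2 → (0x9254>>2)&0xf = 0x5
cnt:3 @ bit 6 → (0x9254>>6)&0x7 = 0x1
addr_hi:7 @ bit 9 → (0x9254>>9)&0x7f = 0x49  ←
addr_hi signed 7b, MSB=1: 73 - 128 = -55

-55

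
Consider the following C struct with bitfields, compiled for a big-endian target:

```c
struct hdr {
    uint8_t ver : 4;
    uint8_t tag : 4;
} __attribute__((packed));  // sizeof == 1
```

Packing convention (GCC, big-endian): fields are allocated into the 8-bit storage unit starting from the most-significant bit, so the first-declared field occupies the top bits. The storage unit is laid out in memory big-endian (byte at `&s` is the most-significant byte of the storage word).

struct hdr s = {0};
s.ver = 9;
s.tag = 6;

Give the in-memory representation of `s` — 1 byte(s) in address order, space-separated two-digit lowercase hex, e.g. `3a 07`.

96

ver:4 = 9 → 0x9 << 4 → word 0x90
tag:4 = 6 → 0x6 << 0 → word 0x96
word = 0x96 → big-endian bytes:
  [0]=0x96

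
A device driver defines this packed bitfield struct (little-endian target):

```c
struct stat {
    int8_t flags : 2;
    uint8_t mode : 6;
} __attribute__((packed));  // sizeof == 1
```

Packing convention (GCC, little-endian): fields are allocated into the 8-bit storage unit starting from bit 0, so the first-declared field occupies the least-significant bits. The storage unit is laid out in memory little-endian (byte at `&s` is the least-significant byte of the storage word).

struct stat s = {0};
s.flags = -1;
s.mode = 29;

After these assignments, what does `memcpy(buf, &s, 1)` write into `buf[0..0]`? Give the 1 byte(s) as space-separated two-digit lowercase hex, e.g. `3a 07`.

77

flags:2 = -1 → 0x3 << 0 → word 0x03
mode:6 = 29 → 0x1d << 2 → word 0x77
word = 0x77 → little-endian bytes:
  [0]=0x77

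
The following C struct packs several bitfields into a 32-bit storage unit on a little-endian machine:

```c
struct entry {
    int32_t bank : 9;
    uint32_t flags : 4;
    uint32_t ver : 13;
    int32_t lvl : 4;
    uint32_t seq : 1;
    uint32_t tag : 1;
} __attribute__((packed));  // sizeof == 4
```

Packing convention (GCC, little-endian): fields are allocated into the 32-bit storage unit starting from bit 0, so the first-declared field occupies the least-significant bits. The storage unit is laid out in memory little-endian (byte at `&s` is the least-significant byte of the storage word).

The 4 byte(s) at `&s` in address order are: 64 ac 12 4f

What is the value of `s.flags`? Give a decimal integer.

6

[0]=0x64 [1]=0xac [2]=0x12 [3]=0x4f (little-endian) → word 0x4f12ac64
bank [0+:9] = (word>>0) & 0x1ff = 100
flags [9+:4] = (word>>9) & 0xf = 6  ←
ver [13+:13] = (word>>13) & 0x1fff = 6293
lvl [26+:4] = (word>>26) & 0xf = 3
seq [30+:1] = (word>>30) & 0x1 = 1
tag [31+:1] = (word>>31) & 0x1 = 0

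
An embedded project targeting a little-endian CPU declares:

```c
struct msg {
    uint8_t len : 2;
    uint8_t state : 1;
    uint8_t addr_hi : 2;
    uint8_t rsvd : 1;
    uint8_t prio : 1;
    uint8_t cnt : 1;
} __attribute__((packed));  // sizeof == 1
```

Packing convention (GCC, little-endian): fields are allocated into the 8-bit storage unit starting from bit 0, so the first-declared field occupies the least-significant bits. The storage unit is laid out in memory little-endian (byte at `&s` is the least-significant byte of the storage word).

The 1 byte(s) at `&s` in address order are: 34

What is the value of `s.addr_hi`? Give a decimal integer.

2

[0]=0x34 (little-endian) → word 0x34
len [0+:2] = (word>>0) & 0x3 = 0
state [2+:1] = (word>>2) & 0x1 = 1
addr_hi [3+:2] = (word>>3) & 0x3 = 2  ←
rsvd [5+:1] = (word>>5) & 0x1 = 1
prio [6+:1] = (word>>6) & 0x1 = 0
cnt [7+:1] = (word>>7) & 0x1 = 0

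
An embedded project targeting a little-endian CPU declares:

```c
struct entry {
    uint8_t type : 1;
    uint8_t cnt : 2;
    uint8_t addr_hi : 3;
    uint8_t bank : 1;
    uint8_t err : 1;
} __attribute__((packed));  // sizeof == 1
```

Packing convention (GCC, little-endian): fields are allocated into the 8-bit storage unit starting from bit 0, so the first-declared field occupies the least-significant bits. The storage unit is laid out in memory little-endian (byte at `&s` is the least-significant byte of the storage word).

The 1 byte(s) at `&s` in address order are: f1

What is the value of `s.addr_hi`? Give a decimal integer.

6

[0]=0xf1 (little-endian) → word 0xf1
type [0+:1] = (word>>0) & 0x1 = 1
cnt [1+:2] = (word>>1) & 0x3 = 0
addr_hi [3+:3] = (word>>3) & 0x7 = 6  ←
bank [6+:1] = (word>>6) & 0x1 = 1
err [7+:1] = (word>>7) & 0x1 = 1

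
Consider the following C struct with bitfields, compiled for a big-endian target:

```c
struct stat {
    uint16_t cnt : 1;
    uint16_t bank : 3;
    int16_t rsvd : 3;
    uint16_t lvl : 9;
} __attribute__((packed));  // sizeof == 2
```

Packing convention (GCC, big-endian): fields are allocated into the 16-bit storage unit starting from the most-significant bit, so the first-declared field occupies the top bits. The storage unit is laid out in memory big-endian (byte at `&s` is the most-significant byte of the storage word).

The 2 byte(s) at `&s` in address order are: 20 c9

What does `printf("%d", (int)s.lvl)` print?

201

[0]=0x20 [1]=0xc9 (big-endian) → word 0x20c9
cnt:1 @ bit 15 → (0x20c9>>15)&0x1 = 0x0
bank:3 @ bit 12 → (0x20c9>>12)&0x7 = 0x2
rsvd:3 @ bit 9 → (0x20c9>>9)&0x7 = 0x0
lvl:9 @ bit 0 → (0x20c9>>0)&0x1ff = 0xc9  ←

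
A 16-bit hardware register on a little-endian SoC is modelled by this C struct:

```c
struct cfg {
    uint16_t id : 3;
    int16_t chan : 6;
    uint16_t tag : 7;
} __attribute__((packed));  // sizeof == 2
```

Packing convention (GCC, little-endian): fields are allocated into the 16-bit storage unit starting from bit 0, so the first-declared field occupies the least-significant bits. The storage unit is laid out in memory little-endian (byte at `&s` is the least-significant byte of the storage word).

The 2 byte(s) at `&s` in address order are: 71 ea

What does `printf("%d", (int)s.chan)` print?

[0]=0x71 [1]=0xea (little-endian) → word 0xea71
id [0+:3] = (word>>0) & 0x7 = 1
chan [3+:6] = (word>>3) & 0x3f = 14  ←
tag [9+:7] = (word>>9) & 0x7f = 117
chan signed 6b, MSB=0: value = 14

14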